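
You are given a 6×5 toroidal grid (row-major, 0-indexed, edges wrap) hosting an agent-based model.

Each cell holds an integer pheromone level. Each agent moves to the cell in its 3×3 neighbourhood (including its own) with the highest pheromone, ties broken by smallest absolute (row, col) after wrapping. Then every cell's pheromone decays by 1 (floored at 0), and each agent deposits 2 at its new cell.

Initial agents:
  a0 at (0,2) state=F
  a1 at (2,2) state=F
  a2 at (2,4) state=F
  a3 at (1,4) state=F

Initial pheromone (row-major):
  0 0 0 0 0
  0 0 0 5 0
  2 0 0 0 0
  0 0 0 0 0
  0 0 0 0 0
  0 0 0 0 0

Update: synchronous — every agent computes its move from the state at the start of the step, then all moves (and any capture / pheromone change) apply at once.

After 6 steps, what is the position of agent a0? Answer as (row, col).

(1, 3)

t=1: a0@(1,3) a1@(1,3) a2@(1,3) a3@(1,3) | pheromone: 0 0 0 0 0 / 0 0 0 12 0 / 1 0 0 0 0 / 0 0 0 0 0 / 0 0 0 0 0 / 0 0 0 0 0
t=2: a0@(1,3) a1@(1,3) a2@(1,3) a3@(1,3) | pheromone: 0 0 0 0 0 / 0 0 0 19 0 / 0 0 0 0 0 / 0 0 0 0 0 / 0 0 0 0 0 / 0 0 0 0 0
t=3: a0@(1,3) a1@(1,3) a2@(1,3) a3@(1,3) | pheromone: 0 0 0 0 0 / 0 0 0 26 0 / 0 0 0 0 0 / 0 0 0 0 0 / 0 0 0 0 0 / 0 0 0 0 0
t=4: a0@(1,3) a1@(1,3) a2@(1,3) a3@(1,3) | pheromone: 0 0 0 0 0 / 0 0 0 33 0 / 0 0 0 0 0 / 0 0 0 0 0 / 0 0 0 0 0 / 0 0 0 0 0
t=5: a0@(1,3) a1@(1,3) a2@(1,3) a3@(1,3) | pheromone: 0 0 0 0 0 / 0 0 0 40 0 / 0 0 0 0 0 / 0 0 0 0 0 / 0 0 0 0 0 / 0 0 0 0 0
t=6: a0@(1,3) a1@(1,3) a2@(1,3) a3@(1,3) | pheromone: 0 0 0 0 0 / 0 0 0 47 0 / 0 0 0 0 0 / 0 0 0 0 0 / 0 0 0 0 0 / 0 0 0 0 0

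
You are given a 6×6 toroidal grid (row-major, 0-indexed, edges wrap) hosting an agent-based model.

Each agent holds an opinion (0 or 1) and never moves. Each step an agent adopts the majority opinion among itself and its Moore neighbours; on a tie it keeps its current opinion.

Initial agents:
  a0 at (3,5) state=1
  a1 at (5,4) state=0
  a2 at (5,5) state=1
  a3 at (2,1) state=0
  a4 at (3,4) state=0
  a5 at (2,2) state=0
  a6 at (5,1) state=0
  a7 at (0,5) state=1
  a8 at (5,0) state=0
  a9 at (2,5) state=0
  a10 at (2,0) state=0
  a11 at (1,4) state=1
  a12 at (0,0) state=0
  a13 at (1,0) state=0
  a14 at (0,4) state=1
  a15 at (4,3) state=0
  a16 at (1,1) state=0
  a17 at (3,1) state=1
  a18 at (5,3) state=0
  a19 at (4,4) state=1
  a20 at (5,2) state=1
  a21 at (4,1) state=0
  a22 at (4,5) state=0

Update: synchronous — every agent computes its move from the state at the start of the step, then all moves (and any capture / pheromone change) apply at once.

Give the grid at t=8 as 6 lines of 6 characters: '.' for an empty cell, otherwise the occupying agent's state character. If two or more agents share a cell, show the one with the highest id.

0...00
00..0.
000..0
.0..00
.0.000
000000

t=1: a0@(3,5):0 a1@(5,4):0 a2@(5,5):1 a3@(2,1):0 a4@(3,4):0 a5@(2,2):0 a6@(5,1):0 a7@(0,5):1 a8@(5,0):0 a9@(2,5):0 a10@(2,0):0 a11@(1,4):1 a12@(0,0):0 a13@(1,0):0 a14@(0,4):1 a15@(4,3):0 a16@(1,1):0 a17@(3,1):0 a18@(5,3):0 a19@(4,4):0 a20@(5,2):0 a21@(4,1):0 a22@(4,5):0
t=2: a0@(3,5):0 a1@(5,4):0 a2@(5,5):0 a3@(2,1):0 a4@(3,4):0 a5@(2,2):0 a6@(5,1):0 a7@(0,5):1 a8@(5,0):0 a9@(2,5):0 a10@(2,0):0 a11@(1,4):1 a12@(0,0):0 a13@(1,0):0 a14@(0,4):1 a15@(4,3):0 a16@(1,1):0 a17@(3,1):0 a18@(5,3):0 a19@(4,4):0 a20@(5,2):0 a21@(4,1):0 a22@(4,5):0
t=3: a0@(3,5):0 a1@(5,4):0 a2@(5,5):0 a3@(2,1):0 a4@(3,4):0 a5@(2,2):0 a6@(5,1):0 a7@(0,5):0 a8@(5,0):0 a9@(2,5):0 a10@(2,0):0 a11@(1,4):1 a12@(0,0):0 a13@(1,0):0 a14@(0,4):1 a15@(4,3):0 a16@(1,1):0 a17@(3,1):0 a18@(5,3):0 a19@(4,4):0 a20@(5,2):0 a21@(4,1):0 a22@(4,5):0
t=4: a0@(3,5):0 a1@(5,4):0 a2@(5,5):0 a3@(2,1):0 a4@(3,4):0 a5@(2,2):0 a6@(5,1):0 a7@(0,5):0 a8@(5,0):0 a9@(2,5):0 a10@(2,0):0 a11@(1,4):1 a12@(0,0):0 a13@(1,0):0 a14@(0,4):0 a15@(4,3):0 a16@(1,1):0 a17@(3,1):0 a18@(5,3):0 a19@(4,4):0 a20@(5,2):0 a21@(4,1):0 a22@(4,5):0
t=5: a0@(3,5):0 a1@(5,4):0 a2@(5,5):0 a3@(2,1):0 a4@(3,4):0 a5@(2,2):0 a6@(5,1):0 a7@(0,5):0 a8@(5,0):0 a9@(2,5):0 a10@(2,0):0 a11@(1,4):0 a12@(0,0):0 a13@(1,0):0 a14@(0,4):0 a15@(4,3):0 a16@(1,1):0 a17@(3,1):0 a18@(5,3):0 a19@(4,4):0 a20@(5,2):0 a21@(4,1):0 a22@(4,5):0
t=6: (unchanged — steady state)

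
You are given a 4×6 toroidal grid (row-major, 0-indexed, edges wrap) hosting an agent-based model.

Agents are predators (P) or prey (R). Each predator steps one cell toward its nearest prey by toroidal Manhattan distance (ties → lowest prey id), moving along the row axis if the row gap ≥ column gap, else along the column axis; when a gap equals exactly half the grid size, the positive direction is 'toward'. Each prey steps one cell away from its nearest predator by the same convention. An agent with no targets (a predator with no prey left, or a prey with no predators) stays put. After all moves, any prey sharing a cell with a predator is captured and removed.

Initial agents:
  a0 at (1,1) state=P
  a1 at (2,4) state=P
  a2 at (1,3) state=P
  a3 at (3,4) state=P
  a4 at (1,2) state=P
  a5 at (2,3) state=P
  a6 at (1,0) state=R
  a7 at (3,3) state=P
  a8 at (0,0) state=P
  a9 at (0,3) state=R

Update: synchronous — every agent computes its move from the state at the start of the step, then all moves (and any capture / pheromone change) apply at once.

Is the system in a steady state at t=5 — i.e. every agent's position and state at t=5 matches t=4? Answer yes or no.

t=1: a0@(1,0):P a1@(2,5):P a2@(0,3):P a3@(0,4):P a4@(1,1):P a5@(3,3):P a6@(1,5):R a7@(0,3):P a8@(1,0):P
t=2: a0@(1,5):P a1@(1,5):P a2@(0,4):P a3@(1,4):P a4@(1,0):P a5@(0,3):P a7@(0,4):P a8@(1,5):P
t=3: (unchanged — steady state)

yes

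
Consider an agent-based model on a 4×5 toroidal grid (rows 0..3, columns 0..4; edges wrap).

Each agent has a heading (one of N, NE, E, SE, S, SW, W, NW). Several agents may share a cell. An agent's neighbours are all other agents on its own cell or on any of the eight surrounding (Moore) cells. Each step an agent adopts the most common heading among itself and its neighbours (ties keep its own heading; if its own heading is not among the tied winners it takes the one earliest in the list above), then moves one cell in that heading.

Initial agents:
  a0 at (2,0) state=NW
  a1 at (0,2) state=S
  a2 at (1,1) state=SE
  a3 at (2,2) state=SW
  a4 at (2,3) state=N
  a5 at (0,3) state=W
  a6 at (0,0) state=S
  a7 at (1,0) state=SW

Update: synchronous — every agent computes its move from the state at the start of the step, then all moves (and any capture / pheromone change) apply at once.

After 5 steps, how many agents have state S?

t=1: a0@(1,4):NW a1@(1,2):S a2@(2,1):S a3@(3,1):SW a4@(1,3):N a5@(0,2):W a6@(1,0):S a7@(2,4):SW
t=2: a0@(0,3):NW a1@(2,2):S a2@(3,1):S a3@(0,0):SW a4@(0,3):N a5@(0,1):W a6@(2,0):S a7@(3,3):SW
t=3: a0@(3,2):NW a1@(3,2):S a2@(0,1):S a3@(1,4):SW a4@(3,3):N a5@(0,0):W a6@(3,0):S a7@(0,2):SW
t=4: a0@(0,2):S a1@(0,2):S a2@(1,1):S a3@(2,3):SW a4@(2,3):N a5@(1,0):S a6@(0,0):S a7@(1,2):S
t=5: a0@(1,2):S a1@(1,2):S a2@(2,1):S a3@(3,2):SW a4@(1,3):N a5@(2,0):S a6@(1,0):S a7@(2,2):S

6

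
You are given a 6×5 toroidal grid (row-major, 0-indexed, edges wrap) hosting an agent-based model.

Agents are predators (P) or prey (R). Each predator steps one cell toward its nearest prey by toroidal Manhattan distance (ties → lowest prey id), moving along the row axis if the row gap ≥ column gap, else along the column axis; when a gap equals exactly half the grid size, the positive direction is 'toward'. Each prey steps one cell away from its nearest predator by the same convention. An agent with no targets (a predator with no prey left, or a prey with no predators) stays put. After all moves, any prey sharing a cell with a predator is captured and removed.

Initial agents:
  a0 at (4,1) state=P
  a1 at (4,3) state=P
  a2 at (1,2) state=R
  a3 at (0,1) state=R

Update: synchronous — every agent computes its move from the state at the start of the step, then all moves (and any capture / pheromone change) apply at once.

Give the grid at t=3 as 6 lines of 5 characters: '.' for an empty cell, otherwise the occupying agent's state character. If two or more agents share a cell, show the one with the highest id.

t=1: a0@(5,1):P a1@(5,3):P a2@(0,2):R a3@(1,1):R
t=2: a0@(0,1):P a1@(0,3):P a2@(1,2):R a3@(2,1):R
t=3: a0@(1,1):P a1@(1,3):P a2@(2,2):R a3@(3,1):R

.....
.P.P.
..R..
.R...
.....
.....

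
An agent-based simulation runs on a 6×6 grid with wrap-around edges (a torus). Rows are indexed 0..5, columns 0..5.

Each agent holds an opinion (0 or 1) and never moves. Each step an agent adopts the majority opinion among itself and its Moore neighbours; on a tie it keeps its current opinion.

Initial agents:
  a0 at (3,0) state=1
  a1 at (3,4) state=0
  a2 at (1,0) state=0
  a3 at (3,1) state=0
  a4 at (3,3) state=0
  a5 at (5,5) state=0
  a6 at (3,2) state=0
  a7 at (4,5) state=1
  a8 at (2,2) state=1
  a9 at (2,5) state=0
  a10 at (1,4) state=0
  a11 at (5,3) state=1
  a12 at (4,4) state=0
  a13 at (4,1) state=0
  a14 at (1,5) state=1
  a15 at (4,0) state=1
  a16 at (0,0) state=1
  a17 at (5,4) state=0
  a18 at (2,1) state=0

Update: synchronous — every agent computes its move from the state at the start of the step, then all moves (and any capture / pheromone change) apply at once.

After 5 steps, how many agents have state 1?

t=1: a0@(3,0):0 a1@(3,4):0 a2@(1,0):0 a3@(3,1):0 a4@(3,3):0 a5@(5,5):0 a6@(3,2):0 a7@(4,5):0 a8@(2,2):0 a9@(2,5):0 a10@(1,4):0 a11@(5,3):0 a12@(4,4):0 a13@(4,1):0 a14@(1,5):0 a15@(4,0):1 a16@(0,0):1 a17@(5,4):0 a18@(2,1):0
t=2: a0@(3,0):0 a1@(3,4):0 a2@(1,0):0 a3@(3,1):0 a4@(3,3):0 a5@(5,5):0 a6@(3,2):0 a7@(4,5):0 a8@(2,2):0 a9@(2,5):0 a10@(1,4):0 a11@(5,3):0 a12@(4,4):0 a13@(4,1):0 a14@(1,5):0 a15@(4,0):0 a16@(0,0):0 a17@(5,4):0 a18@(2,1):0
t=3: (unchanged — steady state)

0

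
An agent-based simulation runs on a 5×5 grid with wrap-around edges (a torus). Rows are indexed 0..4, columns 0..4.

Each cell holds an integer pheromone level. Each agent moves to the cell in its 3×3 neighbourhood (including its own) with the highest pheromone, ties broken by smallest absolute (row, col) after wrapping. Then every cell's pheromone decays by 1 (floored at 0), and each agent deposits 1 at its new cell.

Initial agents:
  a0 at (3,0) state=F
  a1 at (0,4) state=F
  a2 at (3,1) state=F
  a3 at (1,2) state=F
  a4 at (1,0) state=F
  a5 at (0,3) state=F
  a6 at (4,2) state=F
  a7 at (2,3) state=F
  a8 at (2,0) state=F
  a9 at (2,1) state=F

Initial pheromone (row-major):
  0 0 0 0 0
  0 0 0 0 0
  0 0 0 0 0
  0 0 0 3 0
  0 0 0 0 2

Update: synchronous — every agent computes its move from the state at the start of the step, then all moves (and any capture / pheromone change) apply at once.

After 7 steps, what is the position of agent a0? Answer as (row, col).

t=1: a0@(4,4) a1@(4,4) a2@(2,0) a3@(0,1) a4@(0,0) a5@(4,4) a6@(3,3) a7@(3,3) a8@(1,0) a9@(1,0) | pheromone: 1 1 0 0 0 / 2 0 0 0 0 / 1 0 0 0 0 / 0 0 0 4 0 / 0 0 0 0 4
t=2: a0@(3,3) a1@(3,3) a2@(1,0) a3@(1,0) a4@(4,4) a5@(3,3) a6@(3,3) a7@(3,3) a8@(1,0) a9@(1,0) | pheromone: 0 0 0 0 0 / 5 0 0 0 0 / 0 0 0 0 0 / 0 0 0 8 0 / 0 0 0 0 4
t=3: a0@(3,3) a1@(3,3) a2@(1,0) a3@(1,0) a4@(3,3) a5@(3,3) a6@(3,3) a7@(3,3) a8@(1,0) a9@(1,0) | pheromone: 0 0 0 0 0 / 8 0 0 0 0 / 0 0 0 0 0 / 0 0 0 13 0 / 0 0 0 0 3
t=4: a0@(3,3) a1@(3,3) a2@(1,0) a3@(1,0) a4@(3,3) a5@(3,3) a6@(3,3) a7@(3,3) a8@(1,0) a9@(1,0) | pheromone: 0 0 0 0 0 / 11 0 0 0 0 / 0 0 0 0 0 / 0 0 0 18 0 / 0 0 0 0 2
t=5: a0@(3,3) a1@(3,3) a2@(1,0) a3@(1,0) a4@(3,3) a5@(3,3) a6@(3,3) a7@(3,3) a8@(1,0) a9@(1,0) | pheromone: 0 0 0 0 0 / 14 0 0 0 0 / 0 0 0 0 0 / 0 0 0 23 0 / 0 0 0 0 1
t=6: a0@(3,3) a1@(3,3) a2@(1,0) a3@(1,0) a4@(3,3) a5@(3,3) a6@(3,3) a7@(3,3) a8@(1,0) a9@(1,0) | pheromone: 0 0 0 0 0 / 17 0 0 0 0 / 0 0 0 0 0 / 0 0 0 28 0 / 0 0 0 0 0
t=7: a0@(3,3) a1@(3,3) a2@(1,0) a3@(1,0) a4@(3,3) a5@(3,3) a6@(3,3) a7@(3,3) a8@(1,0) a9@(1,0) | pheromone: 0 0 0 0 0 / 20 0 0 0 0 / 0 0 0 0 0 / 0 0 0 33 0 / 0 0 0 0 0

(3, 3)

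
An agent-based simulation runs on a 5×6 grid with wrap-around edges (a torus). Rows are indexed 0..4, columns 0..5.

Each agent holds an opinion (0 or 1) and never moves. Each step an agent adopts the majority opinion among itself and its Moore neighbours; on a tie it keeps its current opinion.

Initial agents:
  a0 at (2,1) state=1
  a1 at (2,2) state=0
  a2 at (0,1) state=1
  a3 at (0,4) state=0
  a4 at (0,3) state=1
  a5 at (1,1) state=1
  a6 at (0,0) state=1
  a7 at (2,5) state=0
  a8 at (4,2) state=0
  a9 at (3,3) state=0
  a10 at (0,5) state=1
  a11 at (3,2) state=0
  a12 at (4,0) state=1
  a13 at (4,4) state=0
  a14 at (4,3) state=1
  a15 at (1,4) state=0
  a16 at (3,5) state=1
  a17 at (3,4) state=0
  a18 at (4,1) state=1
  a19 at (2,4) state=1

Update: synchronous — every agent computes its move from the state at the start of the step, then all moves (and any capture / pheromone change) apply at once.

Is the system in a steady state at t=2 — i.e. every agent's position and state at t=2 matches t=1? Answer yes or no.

no

t=1: a0@(2,1):1 a1@(2,2):0 a2@(0,1):1 a3@(0,4):0 a4@(0,3):0 a5@(1,1):1 a6@(0,0):1 a7@(2,5):0 a8@(4,2):1 a9@(3,3):0 a10@(0,5):1 a11@(3,2):0 a12@(4,0):1 a13@(4,4):0 a14@(4,3):0 a15@(1,4):0 a16@(3,5):1 a17@(3,4):0 a18@(4,1):1 a19@(2,4):0
t=2: a0@(2,1):1 a1@(2,2):0 a2@(0,1):1 a3@(0,4):0 a4@(0,3):0 a5@(1,1):1 a6@(0,0):1 a7@(2,5):0 a8@(4,2):0 a9@(3,3):0 a10@(0,5):1 a11@(3,2):0 a12@(4,0):1 a13@(4,4):0 a14@(4,3):0 a15@(1,4):0 a16@(3,5):0 a17@(3,4):0 a18@(4,1):1 a19@(2,4):0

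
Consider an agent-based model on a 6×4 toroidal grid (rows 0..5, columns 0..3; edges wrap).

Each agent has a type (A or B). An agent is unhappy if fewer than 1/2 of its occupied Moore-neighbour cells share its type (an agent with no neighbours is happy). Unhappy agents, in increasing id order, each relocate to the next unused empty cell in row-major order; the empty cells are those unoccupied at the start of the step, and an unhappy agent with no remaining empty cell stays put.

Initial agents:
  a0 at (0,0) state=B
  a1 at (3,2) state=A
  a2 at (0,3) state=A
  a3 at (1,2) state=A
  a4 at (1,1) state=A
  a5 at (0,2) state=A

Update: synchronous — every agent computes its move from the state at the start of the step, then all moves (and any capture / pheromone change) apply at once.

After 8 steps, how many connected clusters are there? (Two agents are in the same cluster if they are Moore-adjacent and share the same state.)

t=1: a0@(0,1):B a1@(3,2):A a2@(0,3):A a3@(1,2):A a4@(1,1):A a5@(0,2):A
t=2: a0@(0,0):B a1@(3,2):A a2@(0,3):A a3@(1,2):A a4@(1,1):A a5@(0,2):A
t=3: a0@(0,1):B a1@(3,2):A a2@(0,3):A a3@(1,2):A a4@(1,1):A a5@(0,2):A
t=4: a0@(0,0):B a1@(3,2):A a2@(0,3):A a3@(1,2):A a4@(1,1):A a5@(0,2):A
t=5: a0@(0,1):B a1@(3,2):A a2@(0,3):A a3@(1,2):A a4@(1,1):A a5@(0,2):A
t=6: a0@(0,0):B a1@(3,2):A a2@(0,3):A a3@(1,2):A a4@(1,1):A a5@(0,2):A
t=7: a0@(0,1):B a1@(3,2):A a2@(0,3):A a3@(1,2):A a4@(1,1):A a5@(0,2):A
t=8: a0@(0,0):B a1@(3,2):A a2@(0,3):A a3@(1,2):A a4@(1,1):A a5@(0,2):A

3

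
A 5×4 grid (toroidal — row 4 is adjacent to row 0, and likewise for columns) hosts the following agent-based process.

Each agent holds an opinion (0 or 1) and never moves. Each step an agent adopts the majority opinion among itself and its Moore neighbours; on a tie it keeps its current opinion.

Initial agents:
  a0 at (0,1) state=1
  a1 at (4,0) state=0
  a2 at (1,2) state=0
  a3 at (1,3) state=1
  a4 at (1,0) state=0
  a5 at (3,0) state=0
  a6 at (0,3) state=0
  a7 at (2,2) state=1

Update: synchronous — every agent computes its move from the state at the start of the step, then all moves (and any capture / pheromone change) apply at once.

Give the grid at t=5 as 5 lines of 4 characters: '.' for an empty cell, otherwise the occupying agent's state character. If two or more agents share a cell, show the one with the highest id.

t=1: a0@(0,1):0 a1@(4,0):0 a2@(1,2):1 a3@(1,3):0 a4@(1,0):0 a5@(3,0):0 a6@(0,3):0 a7@(2,2):1
t=2: a0@(0,1):0 a1@(4,0):0 a2@(1,2):0 a3@(1,3):0 a4@(1,0):0 a5@(3,0):0 a6@(0,3):0 a7@(2,2):1
t=3: a0@(0,1):0 a1@(4,0):0 a2@(1,2):0 a3@(1,3):0 a4@(1,0):0 a5@(3,0):0 a6@(0,3):0 a7@(2,2):0
t=4: (unchanged — steady state)

.0.0
0.00
..0.
0...
0...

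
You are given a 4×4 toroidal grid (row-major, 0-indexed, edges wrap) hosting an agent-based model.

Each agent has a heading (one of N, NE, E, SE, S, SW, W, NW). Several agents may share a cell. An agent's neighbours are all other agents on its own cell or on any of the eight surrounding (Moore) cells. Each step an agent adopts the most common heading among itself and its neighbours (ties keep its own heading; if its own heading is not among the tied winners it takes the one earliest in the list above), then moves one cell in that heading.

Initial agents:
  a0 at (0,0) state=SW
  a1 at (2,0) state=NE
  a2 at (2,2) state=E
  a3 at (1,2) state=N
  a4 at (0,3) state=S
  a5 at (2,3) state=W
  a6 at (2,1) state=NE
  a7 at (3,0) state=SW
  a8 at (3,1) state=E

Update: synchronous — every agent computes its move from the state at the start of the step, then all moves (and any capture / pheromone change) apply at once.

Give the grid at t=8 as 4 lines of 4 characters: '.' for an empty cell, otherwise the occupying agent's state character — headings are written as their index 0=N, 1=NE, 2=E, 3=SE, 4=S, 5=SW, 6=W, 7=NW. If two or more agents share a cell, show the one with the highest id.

5.55
...5
....
5..5

t=1: a0@(1,3):SW a1@(1,1):NE a2@(2,3):E a3@(0,2):N a4@(1,2):SW a5@(2,2):W a6@(1,2):NE a7@(0,3):SW a8@(3,2):E
t=2: a0@(2,2):SW a1@(0,2):NE a2@(2,0):E a3@(1,1):SW a4@(2,1):SW a5@(1,3):NE a6@(2,1):SW a7@(1,2):SW a8@(3,3):E
t=3: a0@(3,1):SW a1@(3,3):NE a2@(3,3):SW a3@(2,0):SW a4@(3,0):SW a5@(0,0):NE a6@(3,0):SW a7@(2,1):SW a8@(3,0):E
t=4: a0@(0,0):SW a1@(0,2):SW a2@(0,2):SW a3@(3,3):SW a4@(0,3):SW a5@(1,3):SW a6@(0,3):SW a7@(3,0):SW a8@(0,3):SW
t=5: a0@(1,3):SW a1@(1,1):SW a2@(1,1):SW a3@(0,2):SW a4@(1,2):SW a5@(2,2):SW a6@(1,2):SW a7@(0,3):SW a8@(1,2):SW
t=6: a0@(2,2):SW a1@(2,0):SW a2@(2,0):SW a3@(1,1):SW a4@(2,1):SW a5@(3,1):SW a6@(2,1):SW a7@(1,2):SW a8@(2,1):SW
t=7: a0@(3,1):SW a1@(3,3):SW a2@(3,3):SW a3@(2,0):SW a4@(3,0):SW a5@(0,0):SW a6@(3,0):SW a7@(2,1):SW a8@(3,0):SW
t=8: a0@(0,0):SW a1@(0,2):SW a2@(0,2):SW a3@(3,3):SW a4@(0,3):SW a5@(1,3):SW a6@(0,3):SW a7@(3,0):SW a8@(0,3):SW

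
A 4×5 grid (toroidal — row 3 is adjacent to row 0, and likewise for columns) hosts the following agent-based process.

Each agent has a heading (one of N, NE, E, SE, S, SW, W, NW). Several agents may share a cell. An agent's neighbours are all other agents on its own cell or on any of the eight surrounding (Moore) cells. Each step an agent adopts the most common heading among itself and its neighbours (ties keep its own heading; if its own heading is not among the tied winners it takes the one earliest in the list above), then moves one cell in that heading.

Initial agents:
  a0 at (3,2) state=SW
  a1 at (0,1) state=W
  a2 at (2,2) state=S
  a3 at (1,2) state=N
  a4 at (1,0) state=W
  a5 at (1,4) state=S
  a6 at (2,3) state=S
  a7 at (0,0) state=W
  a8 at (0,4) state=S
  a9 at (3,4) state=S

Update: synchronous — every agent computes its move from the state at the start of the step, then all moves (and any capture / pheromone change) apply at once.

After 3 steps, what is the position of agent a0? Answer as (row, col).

(2, 2)

t=1: a0@(0,2):S a1@(0,0):W a2@(3,2):S a3@(2,2):S a4@(1,4):W a5@(2,4):S a6@(3,3):S a7@(0,4):W a8@(1,4):S a9@(0,4):S
t=2: a0@(1,2):S a1@(0,4):W a2@(0,2):S a3@(3,2):S a4@(1,3):W a5@(3,4):S a6@(0,3):S a7@(0,3):W a8@(2,4):S a9@(1,4):S
t=3: a0@(2,2):S a1@(0,3):W a2@(1,2):S a3@(0,2):S a4@(2,3):S a5@(0,4):S a6@(1,3):S a7@(1,3):S a8@(3,4):S a9@(2,4):S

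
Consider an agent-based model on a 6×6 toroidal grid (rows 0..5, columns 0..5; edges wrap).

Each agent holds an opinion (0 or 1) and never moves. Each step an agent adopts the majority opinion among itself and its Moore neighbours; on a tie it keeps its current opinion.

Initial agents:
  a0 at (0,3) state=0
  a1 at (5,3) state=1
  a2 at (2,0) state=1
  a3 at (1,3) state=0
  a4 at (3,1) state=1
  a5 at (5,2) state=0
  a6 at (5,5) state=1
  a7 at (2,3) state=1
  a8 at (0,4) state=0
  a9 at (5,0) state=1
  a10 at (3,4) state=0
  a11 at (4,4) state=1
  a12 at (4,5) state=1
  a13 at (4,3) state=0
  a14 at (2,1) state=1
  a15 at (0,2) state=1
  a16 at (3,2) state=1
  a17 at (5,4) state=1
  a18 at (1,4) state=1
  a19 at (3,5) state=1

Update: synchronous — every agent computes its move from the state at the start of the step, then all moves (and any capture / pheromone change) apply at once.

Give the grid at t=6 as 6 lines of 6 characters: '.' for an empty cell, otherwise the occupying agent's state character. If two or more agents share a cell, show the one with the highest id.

t=1: a0@(0,3):0 a1@(5,3):1 a2@(2,0):1 a3@(1,3):0 a4@(3,1):1 a5@(5,2):0 a6@(5,5):1 a7@(2,3):1 a8@(0,4):1 a9@(5,0):1 a10@(3,4):1 a11@(4,4):1 a12@(4,5):1 a13@(4,3):1 a14@(2,1):1 a15@(0,2):0 a16@(3,2):1 a17@(5,4):1 a18@(1,4):0 a19@(3,5):1
t=2: (unchanged — steady state)

..001.
...00.
11.1..
.11.11
...111
1.0111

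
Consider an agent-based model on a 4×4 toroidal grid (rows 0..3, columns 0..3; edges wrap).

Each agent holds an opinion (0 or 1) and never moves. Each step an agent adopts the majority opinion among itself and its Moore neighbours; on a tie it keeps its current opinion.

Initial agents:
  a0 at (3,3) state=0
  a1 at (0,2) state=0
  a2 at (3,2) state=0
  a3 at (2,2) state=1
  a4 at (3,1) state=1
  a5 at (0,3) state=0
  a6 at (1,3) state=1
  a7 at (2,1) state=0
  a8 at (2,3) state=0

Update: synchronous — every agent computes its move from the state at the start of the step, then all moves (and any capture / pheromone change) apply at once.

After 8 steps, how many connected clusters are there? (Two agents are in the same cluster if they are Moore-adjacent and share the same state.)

t=1: a0@(3,3):0 a1@(0,2):0 a2@(3,2):0 a3@(2,2):0 a4@(3,1):0 a5@(0,3):0 a6@(1,3):0 a7@(2,1):0 a8@(2,3):0
t=2: (unchanged — steady state)

1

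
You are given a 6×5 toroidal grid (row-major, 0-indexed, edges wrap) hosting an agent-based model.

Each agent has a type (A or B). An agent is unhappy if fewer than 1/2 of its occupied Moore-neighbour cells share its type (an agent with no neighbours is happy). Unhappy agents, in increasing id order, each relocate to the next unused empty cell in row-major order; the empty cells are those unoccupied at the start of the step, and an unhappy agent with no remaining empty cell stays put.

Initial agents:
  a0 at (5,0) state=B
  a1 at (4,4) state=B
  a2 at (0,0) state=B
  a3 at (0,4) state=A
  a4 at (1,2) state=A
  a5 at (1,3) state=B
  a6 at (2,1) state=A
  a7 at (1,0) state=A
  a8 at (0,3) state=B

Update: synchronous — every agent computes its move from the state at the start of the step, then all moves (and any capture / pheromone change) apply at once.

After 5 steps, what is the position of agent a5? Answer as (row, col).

(1, 4)

t=1: a0@(5,0):B a1@(4,4):B a2@(0,1):B a3@(0,2):A a4@(1,1):A a5@(1,4):B a6@(2,1):A a7@(1,0):A a8@(2,0):B
t=2: a0@(5,0):B a1@(4,4):B a2@(0,0):B a3@(0,2):A a4@(1,1):A a5@(1,4):B a6@(2,1):A a7@(0,3):A a8@(0,4):B
t=3: a0@(5,0):B a1@(4,4):B a2@(0,0):B a3@(0,2):A a4@(1,1):A a5@(1,4):B a6@(2,1):A a7@(0,1):A a8@(0,4):B
t=4: (unchanged — steady state)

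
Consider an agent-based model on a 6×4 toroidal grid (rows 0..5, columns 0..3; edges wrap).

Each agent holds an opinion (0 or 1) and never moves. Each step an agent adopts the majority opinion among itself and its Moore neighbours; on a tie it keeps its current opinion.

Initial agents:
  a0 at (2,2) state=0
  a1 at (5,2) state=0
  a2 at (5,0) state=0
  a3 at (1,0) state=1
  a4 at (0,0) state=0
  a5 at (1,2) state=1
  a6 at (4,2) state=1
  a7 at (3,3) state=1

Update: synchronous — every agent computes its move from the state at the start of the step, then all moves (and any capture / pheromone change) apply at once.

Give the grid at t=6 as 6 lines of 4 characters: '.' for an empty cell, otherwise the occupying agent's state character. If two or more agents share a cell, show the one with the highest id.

t=1: a0@(2,2):1 a1@(5,2):0 a2@(5,0):0 a3@(1,0):1 a4@(0,0):0 a5@(1,2):1 a6@(4,2):1 a7@(3,3):1
t=2: (unchanged — steady state)

0...
1.1.
..1.
...1
..1.
0.0.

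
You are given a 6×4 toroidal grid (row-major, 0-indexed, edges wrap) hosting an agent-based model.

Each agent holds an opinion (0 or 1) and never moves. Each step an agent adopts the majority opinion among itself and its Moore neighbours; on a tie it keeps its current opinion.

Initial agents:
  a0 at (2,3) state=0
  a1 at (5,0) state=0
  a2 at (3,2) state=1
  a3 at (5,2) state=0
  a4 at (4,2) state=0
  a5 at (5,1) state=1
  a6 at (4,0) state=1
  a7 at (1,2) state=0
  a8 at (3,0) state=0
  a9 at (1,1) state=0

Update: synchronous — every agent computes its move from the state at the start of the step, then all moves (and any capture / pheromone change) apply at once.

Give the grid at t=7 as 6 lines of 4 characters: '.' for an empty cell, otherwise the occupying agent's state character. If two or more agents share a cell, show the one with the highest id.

t=1: a0@(2,3):0 a1@(5,0):1 a2@(3,2):0 a3@(5,2):0 a4@(4,2):0 a5@(5,1):0 a6@(4,0):1 a7@(1,2):0 a8@(3,0):0 a9@(1,1):0
t=2: (unchanged — steady state)

....
.00.
...0
0.0.
1.0.
100.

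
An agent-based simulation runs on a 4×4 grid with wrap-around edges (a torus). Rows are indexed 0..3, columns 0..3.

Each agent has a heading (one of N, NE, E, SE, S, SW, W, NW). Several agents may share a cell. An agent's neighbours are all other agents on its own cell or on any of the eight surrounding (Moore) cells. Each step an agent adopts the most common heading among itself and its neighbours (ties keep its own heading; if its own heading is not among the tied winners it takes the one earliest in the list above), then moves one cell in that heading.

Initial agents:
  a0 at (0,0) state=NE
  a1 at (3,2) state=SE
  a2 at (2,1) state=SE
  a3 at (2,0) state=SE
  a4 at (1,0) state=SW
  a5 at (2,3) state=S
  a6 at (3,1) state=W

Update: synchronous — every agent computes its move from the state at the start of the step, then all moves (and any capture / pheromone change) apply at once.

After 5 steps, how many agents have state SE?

t=1: a0@(3,1):NE a1@(0,3):SE a2@(3,2):SE a3@(3,1):SE a4@(2,1):SE a5@(3,0):SE a6@(0,2):SE
t=2: a0@(0,2):SE a1@(1,0):SE a2@(0,3):SE a3@(0,2):SE a4@(3,2):SE a5@(0,1):SE a6@(1,3):SE
t=3: a0@(1,3):SE a1@(2,1):SE a2@(1,0):SE a3@(1,3):SE a4@(0,3):SE a5@(1,2):SE a6@(2,0):SE
t=4: a0@(2,0):SE a1@(3,2):SE a2@(2,1):SE a3@(2,0):SE a4@(1,0):SE a5@(2,3):SE a6@(3,1):SE
t=5: a0@(3,1):SE a1@(0,3):SE a2@(3,2):SE a3@(3,1):SE a4@(2,1):SE a5@(3,0):SE a6@(0,2):SE

7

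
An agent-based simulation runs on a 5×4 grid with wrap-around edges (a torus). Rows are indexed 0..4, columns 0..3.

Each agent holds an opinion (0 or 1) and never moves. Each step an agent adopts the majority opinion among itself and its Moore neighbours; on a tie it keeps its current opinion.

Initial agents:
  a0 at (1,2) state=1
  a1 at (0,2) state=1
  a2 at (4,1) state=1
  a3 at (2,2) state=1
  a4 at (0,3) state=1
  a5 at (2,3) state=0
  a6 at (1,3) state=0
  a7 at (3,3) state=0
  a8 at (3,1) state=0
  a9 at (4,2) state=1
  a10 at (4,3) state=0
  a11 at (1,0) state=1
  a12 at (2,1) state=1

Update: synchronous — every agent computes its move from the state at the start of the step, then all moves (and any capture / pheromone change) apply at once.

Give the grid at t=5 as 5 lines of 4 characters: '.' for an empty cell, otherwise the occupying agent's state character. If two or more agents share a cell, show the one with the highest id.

t=1: a0@(1,2):1 a1@(0,2):1 a2@(4,1):1 a3@(2,2):0 a4@(0,3):1 a5@(2,3):0 a6@(1,3):1 a7@(3,3):0 a8@(3,1):1 a9@(4,2):1 a10@(4,3):1 a11@(1,0):1 a12@(2,1):1
t=2: a0@(1,2):1 a1@(0,2):1 a2@(4,1):1 a3@(2,2):1 a4@(0,3):1 a5@(2,3):0 a6@(1,3):1 a7@(3,3):0 a8@(3,1):1 a9@(4,2):1 a10@(4,3):1 a11@(1,0):1 a12@(2,1):1
t=3: a0@(1,2):1 a1@(0,2):1 a2@(4,1):1 a3@(2,2):1 a4@(0,3):1 a5@(2,3):1 a6@(1,3):1 a7@(3,3):1 a8@(3,1):1 a9@(4,2):1 a10@(4,3):1 a11@(1,0):1 a12@(2,1):1
t=4: (unchanged — steady state)

..11
1.11
.111
.1.1
.111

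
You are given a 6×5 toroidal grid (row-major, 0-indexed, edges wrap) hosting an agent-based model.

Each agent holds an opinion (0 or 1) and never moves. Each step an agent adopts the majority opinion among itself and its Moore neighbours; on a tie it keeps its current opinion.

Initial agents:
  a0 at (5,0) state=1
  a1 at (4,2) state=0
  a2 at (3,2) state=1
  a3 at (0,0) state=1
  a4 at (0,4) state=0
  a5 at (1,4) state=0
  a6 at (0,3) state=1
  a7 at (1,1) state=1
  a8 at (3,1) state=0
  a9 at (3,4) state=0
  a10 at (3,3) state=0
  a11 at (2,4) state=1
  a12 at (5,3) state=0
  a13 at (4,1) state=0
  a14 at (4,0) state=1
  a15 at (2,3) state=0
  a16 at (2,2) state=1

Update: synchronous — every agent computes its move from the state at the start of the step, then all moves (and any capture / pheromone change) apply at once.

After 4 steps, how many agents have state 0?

t=1: a0@(5,0):1 a1@(4,2):0 a2@(3,2):0 a3@(0,0):1 a4@(0,4):0 a5@(1,4):0 a6@(0,3):0 a7@(1,1):1 a8@(3,1):0 a9@(3,4):0 a10@(3,3):0 a11@(2,4):0 a12@(5,3):0 a13@(4,1):0 a14@(4,0):0 a15@(2,3):0 a16@(2,2):1
t=2: a0@(5,0):0 a1@(4,2):0 a2@(3,2):0 a3@(0,0):1 a4@(0,4):0 a5@(1,4):0 a6@(0,3):0 a7@(1,1):1 a8@(3,1):0 a9@(3,4):0 a10@(3,3):0 a11@(2,4):0 a12@(5,3):0 a13@(4,1):0 a14@(4,0):0 a15@(2,3):0 a16@(2,2):0
t=3: a0@(5,0):0 a1@(4,2):0 a2@(3,2):0 a3@(0,0):0 a4@(0,4):0 a5@(1,4):0 a6@(0,3):0 a7@(1,1):1 a8@(3,1):0 a9@(3,4):0 a10@(3,3):0 a11@(2,4):0 a12@(5,3):0 a13@(4,1):0 a14@(4,0):0 a15@(2,3):0 a16@(2,2):0
t=4: a0@(5,0):0 a1@(4,2):0 a2@(3,2):0 a3@(0,0):0 a4@(0,4):0 a5@(1,4):0 a6@(0,3):0 a7@(1,1):0 a8@(3,1):0 a9@(3,4):0 a10@(3,3):0 a11@(2,4):0 a12@(5,3):0 a13@(4,1):0 a14@(4,0):0 a15@(2,3):0 a16@(2,2):0

17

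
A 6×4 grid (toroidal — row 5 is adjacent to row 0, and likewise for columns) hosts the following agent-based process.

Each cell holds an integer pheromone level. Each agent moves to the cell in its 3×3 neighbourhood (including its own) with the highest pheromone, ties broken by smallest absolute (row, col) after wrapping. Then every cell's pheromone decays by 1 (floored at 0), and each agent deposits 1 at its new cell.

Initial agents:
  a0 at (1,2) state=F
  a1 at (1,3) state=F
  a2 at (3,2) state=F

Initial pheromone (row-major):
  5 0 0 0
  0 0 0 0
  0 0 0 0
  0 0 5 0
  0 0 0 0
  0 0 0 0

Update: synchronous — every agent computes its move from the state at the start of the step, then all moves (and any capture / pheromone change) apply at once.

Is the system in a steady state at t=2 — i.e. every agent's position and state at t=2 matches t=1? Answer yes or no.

no

t=1: a0@(0,1) a1@(0,0) a2@(3,2) | pheromone: 5 1 0 0 / 0 0 0 0 / 0 0 0 0 / 0 0 5 0 / 0 0 0 0 / 0 0 0 0
t=2: a0@(0,0) a1@(0,0) a2@(3,2) | pheromone: 6 0 0 0 / 0 0 0 0 / 0 0 0 0 / 0 0 5 0 / 0 0 0 0 / 0 0 0 0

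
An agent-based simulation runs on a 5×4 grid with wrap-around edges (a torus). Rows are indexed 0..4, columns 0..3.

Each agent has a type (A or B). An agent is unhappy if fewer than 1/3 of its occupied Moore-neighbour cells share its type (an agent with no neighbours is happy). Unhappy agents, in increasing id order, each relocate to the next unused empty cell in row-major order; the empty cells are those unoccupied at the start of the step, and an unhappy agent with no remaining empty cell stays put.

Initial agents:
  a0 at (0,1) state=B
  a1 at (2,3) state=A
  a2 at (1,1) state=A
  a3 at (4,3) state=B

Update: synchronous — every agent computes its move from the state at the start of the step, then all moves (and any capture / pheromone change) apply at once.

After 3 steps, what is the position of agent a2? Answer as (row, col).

(0, 2)

t=1: a0@(0,0):B a1@(2,3):A a2@(0,2):A a3@(4,3):B
t=2: a0@(0,0):B a1@(2,3):A a2@(0,1):A a3@(4,3):B
t=3: a0@(0,0):B a1@(2,3):A a2@(0,2):A a3@(4,3):B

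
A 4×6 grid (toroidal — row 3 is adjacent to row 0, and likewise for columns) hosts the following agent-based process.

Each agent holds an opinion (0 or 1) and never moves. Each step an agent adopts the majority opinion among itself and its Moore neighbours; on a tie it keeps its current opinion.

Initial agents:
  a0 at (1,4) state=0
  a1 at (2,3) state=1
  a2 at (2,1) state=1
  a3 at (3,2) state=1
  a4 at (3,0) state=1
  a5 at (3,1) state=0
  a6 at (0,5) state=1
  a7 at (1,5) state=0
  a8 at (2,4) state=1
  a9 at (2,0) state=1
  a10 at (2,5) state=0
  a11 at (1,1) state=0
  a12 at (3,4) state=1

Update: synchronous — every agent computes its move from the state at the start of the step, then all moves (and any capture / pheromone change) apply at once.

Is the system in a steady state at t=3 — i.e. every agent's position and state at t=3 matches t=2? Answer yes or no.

no

t=1: a0@(1,4):0 a1@(2,3):1 a2@(2,1):1 a3@(3,2):1 a4@(3,0):1 a5@(3,1):1 a6@(0,5):1 a7@(1,5):0 a8@(2,4):1 a9@(2,0):0 a10@(2,5):1 a11@(1,1):1 a12@(3,4):1
t=2: a0@(1,4):1 a1@(2,3):1 a2@(2,1):1 a3@(3,2):1 a4@(3,0):1 a5@(3,1):1 a6@(0,5):1 a7@(1,5):0 a8@(2,4):1 a9@(2,0):1 a10@(2,5):1 a11@(1,1):1 a12@(3,4):1
t=3: a0@(1,4):1 a1@(2,3):1 a2@(2,1):1 a3@(3,2):1 a4@(3,0):1 a5@(3,1):1 a6@(0,5):1 a7@(1,5):1 a8@(2,4):1 a9@(2,0):1 a10@(2,5):1 a11@(1,1):1 a12@(3,4):1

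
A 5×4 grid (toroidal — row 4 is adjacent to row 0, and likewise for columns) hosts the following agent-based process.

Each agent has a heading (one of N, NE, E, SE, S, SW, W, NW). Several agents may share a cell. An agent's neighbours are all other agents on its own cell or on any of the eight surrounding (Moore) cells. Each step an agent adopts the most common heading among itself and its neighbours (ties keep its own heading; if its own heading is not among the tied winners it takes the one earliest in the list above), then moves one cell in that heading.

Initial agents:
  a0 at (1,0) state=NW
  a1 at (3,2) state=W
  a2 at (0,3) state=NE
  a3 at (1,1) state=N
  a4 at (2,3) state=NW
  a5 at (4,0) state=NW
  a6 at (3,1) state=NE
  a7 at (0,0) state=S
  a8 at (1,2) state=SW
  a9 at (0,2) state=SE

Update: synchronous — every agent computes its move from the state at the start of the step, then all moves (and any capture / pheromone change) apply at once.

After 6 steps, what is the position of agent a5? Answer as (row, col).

t=1: a0@(0,3):NW a1@(3,1):W a2@(4,2):NW a3@(0,1):N a4@(1,2):NW a5@(3,1):NE a6@(2,2):NE a7@(4,3):NW a8@(2,1):SW a9@(1,3):SE
t=2: a0@(4,2):NW a1@(2,2):NE a2@(3,1):NW a3@(4,0):NW a4@(0,1):NW a5@(2,2):NE a6@(1,3):NE a7@(3,2):NW a8@(1,2):NE a9@(0,2):NW
t=3: a0@(3,1):NW a1@(1,3):NE a2@(2,0):NW a3@(3,3):NW a4@(4,0):NW a5@(1,3):NE a6@(0,0):NE a7@(2,1):NW a8@(0,3):NE a9@(4,1):NW
t=4: a0@(2,0):NW a1@(0,0):NE a2@(1,3):NW a3@(2,2):NW a4@(3,3):NW a5@(0,0):NE a6@(4,1):NE a7@(1,0):NW a8@(4,0):NE a9@(3,0):NW
t=5: a0@(1,3):NW a1@(4,1):NE a2@(0,2):NW a3@(1,1):NW a4@(2,2):NW a5@(4,1):NE a6@(3,2):NE a7@(0,3):NW a8@(3,1):NE a9@(2,3):NW
t=6: a0@(0,2):NW a1@(3,2):NE a2@(4,1):NW a3@(0,0):NW a4@(1,1):NW a5@(3,2):NE a6@(2,3):NE a7@(4,2):NW a8@(2,2):NE a9@(1,2):NW

(3, 2)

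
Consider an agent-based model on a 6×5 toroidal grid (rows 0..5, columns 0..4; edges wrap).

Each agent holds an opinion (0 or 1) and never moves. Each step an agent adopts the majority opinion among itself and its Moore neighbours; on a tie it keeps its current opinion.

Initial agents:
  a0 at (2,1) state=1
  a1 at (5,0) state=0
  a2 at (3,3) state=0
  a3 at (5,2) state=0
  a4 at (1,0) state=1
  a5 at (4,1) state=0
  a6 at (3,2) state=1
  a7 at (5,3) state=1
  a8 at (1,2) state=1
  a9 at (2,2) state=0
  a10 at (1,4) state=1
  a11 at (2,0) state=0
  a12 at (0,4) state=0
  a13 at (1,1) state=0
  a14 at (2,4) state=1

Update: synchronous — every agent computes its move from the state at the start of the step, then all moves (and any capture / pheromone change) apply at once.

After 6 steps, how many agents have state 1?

t=1: a0@(2,1):1 a1@(5,0):0 a2@(3,3):0 a3@(5,2):0 a4@(1,0):1 a5@(4,1):0 a6@(3,2):0 a7@(5,3):0 a8@(1,2):1 a9@(2,2):0 a10@(1,4):1 a11@(2,0):1 a12@(0,4):1 a13@(1,1):0 a14@(2,4):1
t=2: a0@(2,1):1 a1@(5,0):0 a2@(3,3):0 a3@(5,2):0 a4@(1,0):1 a5@(4,1):0 a6@(3,2):0 a7@(5,3):0 a8@(1,2):1 a9@(2,2):0 a10@(1,4):1 a11@(2,0):1 a12@(0,4):1 a13@(1,1):1 a14@(2,4):1
t=3: (unchanged — steady state)

8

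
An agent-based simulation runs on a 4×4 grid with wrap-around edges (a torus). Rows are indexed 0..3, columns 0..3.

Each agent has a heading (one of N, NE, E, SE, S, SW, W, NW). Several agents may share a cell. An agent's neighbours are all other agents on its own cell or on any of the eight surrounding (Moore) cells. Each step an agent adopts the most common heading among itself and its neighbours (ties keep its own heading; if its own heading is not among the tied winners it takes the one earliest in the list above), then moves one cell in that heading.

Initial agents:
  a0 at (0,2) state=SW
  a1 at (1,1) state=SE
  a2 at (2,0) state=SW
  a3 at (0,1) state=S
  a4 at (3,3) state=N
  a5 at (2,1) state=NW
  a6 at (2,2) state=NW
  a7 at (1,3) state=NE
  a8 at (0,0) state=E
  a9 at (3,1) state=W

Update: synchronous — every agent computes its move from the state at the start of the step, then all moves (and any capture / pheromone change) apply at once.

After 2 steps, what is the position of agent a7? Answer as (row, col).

t=1: a0@(1,1):SW a1@(2,0):SW a2@(3,3):SW a3@(1,1):S a4@(0,2):SW a5@(1,0):NW a6@(1,1):NW a7@(2,2):SW a8@(0,1):E a9@(0,0):SW
t=2: a0@(2,0):SW a1@(3,3):SW a2@(0,2):SW a3@(2,0):SW a4@(1,1):SW a5@(2,3):SW a6@(2,0):SW a7@(3,1):SW a8@(1,0):SW a9@(1,3):SW

(3, 1)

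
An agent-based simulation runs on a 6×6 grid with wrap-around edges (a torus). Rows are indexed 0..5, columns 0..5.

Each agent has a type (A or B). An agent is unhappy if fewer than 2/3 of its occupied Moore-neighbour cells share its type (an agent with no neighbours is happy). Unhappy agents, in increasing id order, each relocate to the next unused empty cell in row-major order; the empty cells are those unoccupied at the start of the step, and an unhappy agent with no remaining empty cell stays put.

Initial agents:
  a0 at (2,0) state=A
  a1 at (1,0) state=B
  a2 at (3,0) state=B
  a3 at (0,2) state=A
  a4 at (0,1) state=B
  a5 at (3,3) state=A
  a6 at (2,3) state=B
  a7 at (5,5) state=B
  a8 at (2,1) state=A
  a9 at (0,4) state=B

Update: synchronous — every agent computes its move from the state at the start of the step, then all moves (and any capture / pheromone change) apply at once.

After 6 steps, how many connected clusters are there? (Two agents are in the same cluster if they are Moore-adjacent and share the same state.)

8

t=1: a0@(0,0):A a1@(0,3):B a2@(0,5):B a3@(1,1):A a4@(1,2):B a5@(1,3):A a6@(1,4):B a7@(5,5):B a8@(1,5):A a9@(0,4):B
t=2: a0@(0,1):A a1@(0,3):B a2@(0,2):B a3@(1,0):A a4@(2,0):B a5@(2,1):A a6@(2,2):B a7@(5,5):B a8@(2,3):A a9@(0,4):B
t=3: a0@(0,0):A a1@(0,3):B a2@(0,5):B a3@(1,0):A a4@(1,1):B a5@(1,2):A a6@(1,3):B a7@(5,5):B a8@(1,4):A a9@(0,4):B
t=4: a0@(0,1):A a1@(0,2):B a2@(1,5):B a3@(2,0):A a4@(2,1):B a5@(2,2):A a6@(2,3):B a7@(5,5):B a8@(2,4):A a9@(0,4):B
t=5: a0@(0,0):A a1@(0,3):B a2@(0,5):B a3@(1,0):A a4@(1,1):B a5@(1,2):A a6@(1,3):B a7@(5,5):B a8@(1,4):A a9@(0,4):B
t=6: a0@(0,1):A a1@(0,2):B a2@(1,5):B a3@(2,0):A a4@(2,1):B a5@(2,2):A a6@(2,3):B a7@(5,5):B a8@(2,4):A a9@(0,4):B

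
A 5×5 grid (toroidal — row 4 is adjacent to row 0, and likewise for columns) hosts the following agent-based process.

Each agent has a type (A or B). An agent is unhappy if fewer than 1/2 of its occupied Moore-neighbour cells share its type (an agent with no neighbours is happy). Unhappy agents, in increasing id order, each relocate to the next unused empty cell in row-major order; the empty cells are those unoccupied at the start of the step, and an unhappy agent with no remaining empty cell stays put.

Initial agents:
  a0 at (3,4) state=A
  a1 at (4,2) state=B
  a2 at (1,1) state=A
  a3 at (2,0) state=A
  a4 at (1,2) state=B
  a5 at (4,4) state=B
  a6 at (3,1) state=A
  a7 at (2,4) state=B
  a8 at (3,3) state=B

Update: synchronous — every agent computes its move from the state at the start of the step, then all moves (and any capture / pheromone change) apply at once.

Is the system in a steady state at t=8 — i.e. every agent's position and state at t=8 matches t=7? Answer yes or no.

t=1: a0@(0,0):A a1@(4,2):B a2@(1,1):A a3@(2,0):A a4@(0,1):B a5@(4,4):B a6@(3,1):A a7@(0,2):B a8@(3,3):B
t=2: a0@(0,3):A a1@(4,2):B a2@(1,1):A a3@(2,0):A a4@(0,1):B a5@(4,4):B a6@(3,1):A a7@(0,2):B a8@(3,3):B
t=3: a0@(0,0):A a1@(4,2):B a2@(0,4):A a3@(2,0):A a4@(0,1):B a5@(4,4):B a6@(3,1):A a7@(0,2):B a8@(3,3):B
t=4: a0@(0,3):A a1@(4,2):B a2@(0,4):A a3@(2,0):A a4@(0,1):B a5@(1,0):B a6@(3,1):A a7@(0,2):B a8@(3,3):B
t=5: a0@(0,0):A a1@(4,2):B a2@(0,4):A a3@(2,0):A a4@(0,1):B a5@(1,1):B a6@(3,1):A a7@(0,2):B a8@(3,3):B
t=6: a0@(0,3):A a1@(4,2):B a2@(0,4):A a3@(2,0):A a4@(0,1):B a5@(1,1):B a6@(3,1):A a7@(0,2):B a8@(3,3):B
t=7: a0@(0,0):A a1@(4,2):B a2@(0,4):A a3@(2,0):A a4@(0,1):B a5@(1,1):B a6@(3,1):A a7@(0,2):B a8@(3,3):B
t=8: a0@(0,3):A a1@(4,2):B a2@(0,4):A a3@(2,0):A a4@(0,1):B a5@(1,1):B a6@(3,1):A a7@(0,2):B a8@(3,3):B

no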